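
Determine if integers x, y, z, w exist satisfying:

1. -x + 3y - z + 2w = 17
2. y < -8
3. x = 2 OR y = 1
Yes

Take x = 2, y = -9, z = -46, w = 0. Substituting into each constraint:
  (1) (-2) + 3(-9) + 46 + 2(0) = 17 ✓
  (2) -9 < -8 ✓
  (3) x = 2, target 2 ✓ (first branch holds)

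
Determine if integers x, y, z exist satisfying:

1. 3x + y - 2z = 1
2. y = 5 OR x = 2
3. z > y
Yes

Take x = 2, y = 3, z = 4. Substituting into each constraint:
  (1) 3(2) + 3 - 2(4) = 1 ✓
  (2) x = 2, target 2 ✓ (second branch holds)
  (3) 4 > 3 ✓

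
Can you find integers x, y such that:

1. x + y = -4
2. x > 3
Yes

Take x = 4, y = -8. Substituting into each constraint:
  (1) 4 + (-8) = -4 ✓
  (2) 4 > 3 ✓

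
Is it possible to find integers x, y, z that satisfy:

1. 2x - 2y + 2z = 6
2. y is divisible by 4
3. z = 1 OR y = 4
Yes

Take x = 2, y = 0, z = 1. Substituting into each constraint:
  (1) 2(2) - 2(0) + 2(1) = 6 ✓
  (2) 0 = 4 × 0, remainder 0 ✓
  (3) z = 1, target 1 ✓ (first branch holds)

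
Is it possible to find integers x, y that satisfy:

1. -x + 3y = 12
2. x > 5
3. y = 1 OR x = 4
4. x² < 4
No

A contradictory subset is {-x + 3y = 12, x > 5, y = 1 OR x = 4}. No integer assignment can satisfy these jointly:

  - -x + 3y = 12: is a linear equation tying the variables together
  - x > 5: bounds one variable relative to a constant
  - y = 1 OR x = 4: forces a choice: either y = 1 or x = 4

Split on the disjunction (y = 1 OR x = 4):
  • If y = 1: the equation forces x = -9, which contradicts the bound x ≥ 6.
  • If x = 4: this contradicts the bound x ≥ 6.
Both branches are infeasible, so the system has no integer solution.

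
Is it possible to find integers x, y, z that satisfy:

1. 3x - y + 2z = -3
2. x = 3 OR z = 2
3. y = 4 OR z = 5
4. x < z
Yes

Take x = -1, y = 4, z = 2. Substituting into each constraint:
  (1) 3(-1) + (-4) + 2(2) = -3 ✓
  (2) z = 2, target 2 ✓ (second branch holds)
  (3) y = 4, target 4 ✓ (first branch holds)
  (4) -1 < 2 ✓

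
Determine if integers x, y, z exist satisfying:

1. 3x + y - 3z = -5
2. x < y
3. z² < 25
Yes

Take x = 0, y = 1, z = 2. Substituting into each constraint:
  (1) 3(0) + 1 - 3(2) = -5 ✓
  (2) 0 < 1 ✓
  (3) z² = (2)² = 4, and 4 < 25 ✓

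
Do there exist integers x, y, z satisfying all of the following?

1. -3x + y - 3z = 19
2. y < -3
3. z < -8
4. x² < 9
Yes

Take x = 0, y = -8, z = -9. Substituting into each constraint:
  (1) -3(0) + (-8) - 3(-9) = 19 ✓
  (2) -8 < -3 ✓
  (3) -9 < -8 ✓
  (4) x² = (0)² = 0, and 0 < 9 ✓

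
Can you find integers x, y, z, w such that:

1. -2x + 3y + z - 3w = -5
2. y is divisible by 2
Yes

Take x = 0, y = 0, z = 1, w = 2. Substituting into each constraint:
  (1) -2(0) + 3(0) + 1 - 3(2) = -5 ✓
  (2) 0 = 2 × 0, remainder 0 ✓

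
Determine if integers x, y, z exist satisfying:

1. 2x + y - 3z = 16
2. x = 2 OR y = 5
Yes

Take x = 4, y = 5, z = -1. Substituting into each constraint:
  (1) 2(4) + 5 - 3(-1) = 16 ✓
  (2) y = 5, target 5 ✓ (second branch holds)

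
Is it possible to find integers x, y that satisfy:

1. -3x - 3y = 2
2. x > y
No

Even the single constraint (-3x - 3y = 2) is infeasible over the integers.

  - -3x - 3y = 2: every term on the left is divisible by 3, so the LHS ≡ 0 (mod 3), but the RHS 2 is not — no integer solution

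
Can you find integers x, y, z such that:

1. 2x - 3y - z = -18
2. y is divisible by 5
Yes

Take x = -9, y = 0, z = 0. Substituting into each constraint:
  (1) 2(-9) - 3(0) + 0 = -18 ✓
  (2) 0 = 5 × 0, remainder 0 ✓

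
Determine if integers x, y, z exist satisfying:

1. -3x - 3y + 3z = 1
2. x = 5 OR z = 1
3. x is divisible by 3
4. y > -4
No

Even the single constraint (-3x - 3y + 3z = 1) is infeasible over the integers.

  - -3x - 3y + 3z = 1: every term on the left is divisible by 3, so the LHS ≡ 0 (mod 3), but the RHS 1 is not — no integer solution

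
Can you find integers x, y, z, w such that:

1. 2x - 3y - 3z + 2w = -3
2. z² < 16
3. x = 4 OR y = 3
Yes

Take x = 0, y = 3, z = -2, w = 0. Substituting into each constraint:
  (1) 2(0) - 3(3) - 3(-2) + 2(0) = -3 ✓
  (2) z² = (-2)² = 4, and 4 < 16 ✓
  (3) y = 3, target 3 ✓ (second branch holds)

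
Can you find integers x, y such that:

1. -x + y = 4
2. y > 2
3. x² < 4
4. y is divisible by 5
Yes

Take x = 1, y = 5. Substituting into each constraint:
  (1) (-1) + 5 = 4 ✓
  (2) 5 > 2 ✓
  (3) x² = (1)² = 1, and 1 < 4 ✓
  (4) 5 = 5 × 1, remainder 0 ✓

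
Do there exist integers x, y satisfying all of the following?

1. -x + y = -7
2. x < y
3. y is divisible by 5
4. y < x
No

A contradictory subset is {-x + y = -7, x < y}. No integer assignment can satisfy these jointly:

  - -x + y = -7: is a linear equation tying the variables together
  - x < y: bounds one variable relative to another variable

From the equation, x − y = 7, i.e. y − x = -7; but y > x requires y − x ≥ 1. Contradiction.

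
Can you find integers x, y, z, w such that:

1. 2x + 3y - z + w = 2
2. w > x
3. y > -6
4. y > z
Yes

Take x = -2, y = 3, z = 2, w = -1. Substituting into each constraint:
  (1) 2(-2) + 3(3) + (-2) + (-1) = 2 ✓
  (2) -1 > -2 ✓
  (3) 3 > -6 ✓
  (4) 3 > 2 ✓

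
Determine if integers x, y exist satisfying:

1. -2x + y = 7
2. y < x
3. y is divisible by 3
Yes

Take x = -8, y = -9. Substituting into each constraint:
  (1) -2(-8) + (-9) = 7 ✓
  (2) -9 < -8 ✓
  (3) -9 = 3 × -3, remainder 0 ✓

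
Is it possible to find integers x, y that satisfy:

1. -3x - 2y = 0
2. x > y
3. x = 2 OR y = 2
Yes

Take x = 2, y = -3. Substituting into each constraint:
  (1) -3(2) - 2(-3) = 0 ✓
  (2) 2 > -3 ✓
  (3) x = 2, target 2 ✓ (first branch holds)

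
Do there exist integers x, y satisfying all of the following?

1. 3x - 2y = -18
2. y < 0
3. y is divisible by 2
Yes

Take x = -10, y = -6. Substituting into each constraint:
  (1) 3(-10) - 2(-6) = -18 ✓
  (2) -6 < 0 ✓
  (3) -6 = 2 × -3, remainder 0 ✓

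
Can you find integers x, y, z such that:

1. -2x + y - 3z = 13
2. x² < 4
Yes

Take x = 0, y = 13, z = 0. Substituting into each constraint:
  (1) -2(0) + 13 - 3(0) = 13 ✓
  (2) x² = (0)² = 0, and 0 < 4 ✓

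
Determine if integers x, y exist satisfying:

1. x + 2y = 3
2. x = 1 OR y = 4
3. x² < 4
Yes

Take x = 1, y = 1. Substituting into each constraint:
  (1) 1 + 2(1) = 3 ✓
  (2) x = 1, target 1 ✓ (first branch holds)
  (3) x² = (1)² = 1, and 1 < 4 ✓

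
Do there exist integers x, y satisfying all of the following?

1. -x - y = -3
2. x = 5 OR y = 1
Yes

Take x = 2, y = 1. Substituting into each constraint:
  (1) (-2) + (-1) = -3 ✓
  (2) y = 1, target 1 ✓ (second branch holds)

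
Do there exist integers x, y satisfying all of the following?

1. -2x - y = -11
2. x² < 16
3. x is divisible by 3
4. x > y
No

A contradictory subset is {-2x - y = -11, x² < 16, x > y}. No integer assignment can satisfy these jointly:

  - -2x - y = -11: is a linear equation tying the variables together
  - x² < 16: restricts x to |x| ≤ 3
  - x > y: bounds one variable relative to another variable

Propagating the comparison: y < x and x ≤ 3 give y ≤ 2. Range argument: with x ∈ [-3, 3], y ∈ [−∞, 2], the left side of the equation is at least -8, but the right side is -11 < -8. No integer solution exists.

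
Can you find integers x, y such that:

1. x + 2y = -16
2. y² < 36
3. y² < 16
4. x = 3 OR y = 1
Yes

Take x = -18, y = 1. Substituting into each constraint:
  (1) (-18) + 2(1) = -16 ✓
  (2) y² = (1)² = 1, and 1 < 36 ✓
  (3) y² = (1)² = 1, and 1 < 16 ✓
  (4) y = 1, target 1 ✓ (second branch holds)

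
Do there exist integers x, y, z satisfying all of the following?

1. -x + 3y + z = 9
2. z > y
Yes

Take x = -8, y = 0, z = 1. Substituting into each constraint:
  (1) 8 + 3(0) + 1 = 9 ✓
  (2) 1 > 0 ✓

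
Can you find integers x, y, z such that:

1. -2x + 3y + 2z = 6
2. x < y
Yes

Take x = -1, y = 0, z = 2. Substituting into each constraint:
  (1) -2(-1) + 3(0) + 2(2) = 6 ✓
  (2) -1 < 0 ✓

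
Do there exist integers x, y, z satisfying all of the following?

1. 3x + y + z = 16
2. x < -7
Yes

Take x = -8, y = 40, z = 0. Substituting into each constraint:
  (1) 3(-8) + 40 + 0 = 16 ✓
  (2) -8 < -7 ✓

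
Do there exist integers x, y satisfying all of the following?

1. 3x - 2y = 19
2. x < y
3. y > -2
Yes

Take x = 21, y = 22. Substituting into each constraint:
  (1) 3(21) - 2(22) = 19 ✓
  (2) 21 < 22 ✓
  (3) 22 > -2 ✓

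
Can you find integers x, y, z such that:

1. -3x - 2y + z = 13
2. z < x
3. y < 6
Yes

Take x = 0, y = -7, z = -1. Substituting into each constraint:
  (1) -3(0) - 2(-7) + (-1) = 13 ✓
  (2) -1 < 0 ✓
  (3) -7 < 6 ✓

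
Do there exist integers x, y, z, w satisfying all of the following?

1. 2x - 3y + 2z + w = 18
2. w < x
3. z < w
Yes

Take x = 1, y = -6, z = -1, w = 0. Substituting into each constraint:
  (1) 2(1) - 3(-6) + 2(-1) + 0 = 18 ✓
  (2) 0 < 1 ✓
  (3) -1 < 0 ✓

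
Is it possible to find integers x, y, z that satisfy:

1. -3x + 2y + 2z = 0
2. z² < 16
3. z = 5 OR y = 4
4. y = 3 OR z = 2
Yes

Take x = 4, y = 4, z = 2. Substituting into each constraint:
  (1) -3(4) + 2(4) + 2(2) = 0 ✓
  (2) z² = (2)² = 4, and 4 < 16 ✓
  (3) y = 4, target 4 ✓ (second branch holds)
  (4) z = 2, target 2 ✓ (second branch holds)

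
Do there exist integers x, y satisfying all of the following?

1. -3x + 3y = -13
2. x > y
No

Even the single constraint (-3x + 3y = -13) is infeasible over the integers.

  - -3x + 3y = -13: every term on the left is divisible by 3, so the LHS ≡ 0 (mod 3), but the RHS -13 is not — no integer solution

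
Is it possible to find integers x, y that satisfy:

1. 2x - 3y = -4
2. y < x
Yes

Take x = 7, y = 6. Substituting into each constraint:
  (1) 2(7) - 3(6) = -4 ✓
  (2) 6 < 7 ✓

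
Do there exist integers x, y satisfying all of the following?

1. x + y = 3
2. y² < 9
Yes

Take x = 3, y = 0. Substituting into each constraint:
  (1) 3 + 0 = 3 ✓
  (2) y² = (0)² = 0, and 0 < 9 ✓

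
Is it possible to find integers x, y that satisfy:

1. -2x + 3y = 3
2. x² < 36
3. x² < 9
Yes

Take x = 0, y = 1. Substituting into each constraint:
  (1) -2(0) + 3(1) = 3 ✓
  (2) x² = (0)² = 0, and 0 < 36 ✓
  (3) x² = (0)² = 0, and 0 < 9 ✓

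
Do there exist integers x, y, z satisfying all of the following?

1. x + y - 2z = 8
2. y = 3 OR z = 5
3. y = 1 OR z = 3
Yes

Take x = 17, y = 1, z = 5. Substituting into each constraint:
  (1) 17 + 1 - 2(5) = 8 ✓
  (2) z = 5, target 5 ✓ (second branch holds)
  (3) y = 1, target 1 ✓ (first branch holds)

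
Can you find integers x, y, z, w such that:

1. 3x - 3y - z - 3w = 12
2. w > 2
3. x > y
Yes

Take x = 1, y = 0, z = -18, w = 3. Substituting into each constraint:
  (1) 3(1) - 3(0) + 18 - 3(3) = 12 ✓
  (2) 3 > 2 ✓
  (3) 1 > 0 ✓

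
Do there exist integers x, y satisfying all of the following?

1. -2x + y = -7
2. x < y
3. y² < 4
No

The full constraint system is jointly infeasible over the integers. Each constraint and what it forces:

  - -2x + y = -7: is a linear equation tying the variables together
  - x < y: bounds one variable relative to another variable
  - y² < 4: restricts y to |y| ≤ 1

Propagating the comparison: x < y and y ≤ 1 give x ≤ 0. Range argument: with x ∈ [−∞, 0], y ∈ [-1, 1], the left side of the equation is at least -1, but the right side is -7 < -1. No integer solution exists.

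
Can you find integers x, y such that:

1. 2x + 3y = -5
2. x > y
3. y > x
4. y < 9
No

A contradictory subset is {x > y, y > x}. No integer assignment can satisfy these jointly:

  - x > y: bounds one variable relative to another variable
  - y > x: bounds one variable relative to another variable

Direct contradiction: x > y and y > x cannot both hold.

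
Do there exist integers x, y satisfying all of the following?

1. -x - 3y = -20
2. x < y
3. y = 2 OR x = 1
No

The full constraint system is jointly infeasible over the integers. Each constraint and what it forces:

  - -x - 3y = -20: is a linear equation tying the variables together
  - x < y: bounds one variable relative to another variable
  - y = 2 OR x = 1: forces a choice: either y = 2 or x = 1

Split on the disjunction (y = 2 OR x = 1):
  • If y = 2: the equation forces x = 14, giving (y, x) = (2, 14), which violates y > x.
  • If x = 1: with x = 1, every remaining term of the linear equation is divisible by 3, so the left side is ≡ 0 (mod 3); but the right side -19 ≡ 2 (mod 3). No integers can satisfy it.
Both branches are infeasible, so the system has no integer solution.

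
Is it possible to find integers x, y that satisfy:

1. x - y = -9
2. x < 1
Yes

Take x = 0, y = 9. Substituting into each constraint:
  (1) 0 + (-9) = -9 ✓
  (2) 0 < 1 ✓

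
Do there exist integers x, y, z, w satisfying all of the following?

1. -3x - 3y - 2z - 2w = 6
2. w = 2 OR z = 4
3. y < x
Yes

Take x = 2, y = 0, z = -8, w = 2. Substituting into each constraint:
  (1) -3(2) - 3(0) - 2(-8) - 2(2) = 6 ✓
  (2) w = 2, target 2 ✓ (first branch holds)
  (3) 0 < 2 ✓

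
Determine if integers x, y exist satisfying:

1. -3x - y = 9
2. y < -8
Yes

Take x = 0, y = -9. Substituting into each constraint:
  (1) -3(0) + 9 = 9 ✓
  (2) -9 < -8 ✓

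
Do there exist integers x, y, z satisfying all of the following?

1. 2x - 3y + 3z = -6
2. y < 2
Yes

Take x = -3, y = 0, z = 0. Substituting into each constraint:
  (1) 2(-3) - 3(0) + 3(0) = -6 ✓
  (2) 0 < 2 ✓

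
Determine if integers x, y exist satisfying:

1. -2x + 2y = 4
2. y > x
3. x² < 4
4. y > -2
Yes

Take x = 0, y = 2. Substituting into each constraint:
  (1) -2(0) + 2(2) = 4 ✓
  (2) 2 > 0 ✓
  (3) x² = (0)² = 0, and 0 < 4 ✓
  (4) 2 > -2 ✓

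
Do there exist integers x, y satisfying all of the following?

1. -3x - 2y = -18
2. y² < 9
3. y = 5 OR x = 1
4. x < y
No

A contradictory subset is {-3x - 2y = -18, y² < 9, y = 5 OR x = 1}. No integer assignment can satisfy these jointly:

  - -3x - 2y = -18: is a linear equation tying the variables together
  - y² < 9: restricts y to |y| ≤ 2
  - y = 5 OR x = 1: forces a choice: either y = 5 or x = 1

Split on the disjunction (y = 5 OR x = 1):
  • If y = 5: this contradicts y² < 9, which requires |y| ≤ 2.
  • If x = 1: with x = 1, every remaining term of the linear equation is divisible by 2, so the left side is ≡ 0 (mod 2); but the right side -15 ≡ 1 (mod 2). No integers can satisfy it.
Both branches are infeasible, so the system has no integer solution.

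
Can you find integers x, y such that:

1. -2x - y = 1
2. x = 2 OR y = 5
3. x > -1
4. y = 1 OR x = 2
Yes

Take x = 2, y = -5. Substituting into each constraint:
  (1) -2(2) + 5 = 1 ✓
  (2) x = 2, target 2 ✓ (first branch holds)
  (3) 2 > -1 ✓
  (4) x = 2, target 2 ✓ (second branch holds)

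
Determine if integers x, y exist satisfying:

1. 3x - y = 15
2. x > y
Yes

Take x = 7, y = 6. Substituting into each constraint:
  (1) 3(7) + (-6) = 15 ✓
  (2) 7 > 6 ✓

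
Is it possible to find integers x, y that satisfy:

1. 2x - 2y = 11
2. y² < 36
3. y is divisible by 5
No

Even the single constraint (2x - 2y = 11) is infeasible over the integers.

  - 2x - 2y = 11: every term on the left is divisible by 2, so the LHS ≡ 0 (mod 2), but the RHS 11 is not — no integer solution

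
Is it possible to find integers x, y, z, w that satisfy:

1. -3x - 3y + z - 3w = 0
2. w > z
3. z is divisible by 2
Yes

Take x = -1, y = 0, z = 0, w = 1. Substituting into each constraint:
  (1) -3(-1) - 3(0) + 0 - 3(1) = 0 ✓
  (2) 1 > 0 ✓
  (3) 0 = 2 × 0, remainder 0 ✓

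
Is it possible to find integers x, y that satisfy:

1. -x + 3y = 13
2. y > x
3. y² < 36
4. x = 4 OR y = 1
Yes

Take x = -10, y = 1. Substituting into each constraint:
  (1) 10 + 3(1) = 13 ✓
  (2) 1 > -10 ✓
  (3) y² = (1)² = 1, and 1 < 36 ✓
  (4) y = 1, target 1 ✓ (second branch holds)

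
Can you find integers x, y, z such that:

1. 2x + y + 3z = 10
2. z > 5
Yes

Take x = 0, y = -8, z = 6. Substituting into each constraint:
  (1) 2(0) + (-8) + 3(6) = 10 ✓
  (2) 6 > 5 ✓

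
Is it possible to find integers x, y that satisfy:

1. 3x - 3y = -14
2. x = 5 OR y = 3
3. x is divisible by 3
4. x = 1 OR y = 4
No

Even the single constraint (3x - 3y = -14) is infeasible over the integers.

  - 3x - 3y = -14: every term on the left is divisible by 3, so the LHS ≡ 0 (mod 3), but the RHS -14 is not — no integer solution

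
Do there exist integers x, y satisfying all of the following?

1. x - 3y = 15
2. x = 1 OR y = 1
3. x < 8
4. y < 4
No

A contradictory subset is {x - 3y = 15, x = 1 OR y = 1, x < 8}. No integer assignment can satisfy these jointly:

  - x - 3y = 15: is a linear equation tying the variables together
  - x = 1 OR y = 1: forces a choice: either x = 1 or y = 1
  - x < 8: bounds one variable relative to a constant

Split on the disjunction (x = 1 OR y = 1):
  • If x = 1: with x = 1, every remaining term of the linear equation is divisible by 3, so the left side is ≡ 0 (mod 3); but the right side 14 ≡ 2 (mod 3). No integers can satisfy it.
  • If y = 1: the equation forces x = 18, which contradicts the bound x ≤ 7.
Both branches are infeasible, so the system has no integer solution.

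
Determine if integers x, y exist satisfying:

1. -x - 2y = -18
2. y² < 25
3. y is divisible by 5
Yes

Take x = 18, y = 0. Substituting into each constraint:
  (1) (-18) - 2(0) = -18 ✓
  (2) y² = (0)² = 0, and 0 < 25 ✓
  (3) 0 = 5 × 0, remainder 0 ✓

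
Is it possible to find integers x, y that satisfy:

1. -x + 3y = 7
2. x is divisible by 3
No

The full constraint system is jointly infeasible over the integers. Each constraint and what it forces:

  - -x + 3y = 7: is a linear equation tying the variables together
  - x is divisible by 3: restricts x to multiples of 3

Modular obstruction: writing x = 3x', every remaining term of the linear equation is divisible by 3, so the left side is ≡ 0 (mod 3); but the right side 7 ≡ 1 (mod 3). No integers can satisfy it.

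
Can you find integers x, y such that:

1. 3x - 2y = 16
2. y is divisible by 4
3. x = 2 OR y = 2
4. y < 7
No

A contradictory subset is {3x - 2y = 16, y is divisible by 4, x = 2 OR y = 2}. No integer assignment can satisfy these jointly:

  - 3x - 2y = 16: is a linear equation tying the variables together
  - y is divisible by 4: restricts y to multiples of 4
  - x = 2 OR y = 2: forces a choice: either x = 2 or y = 2

Split on the disjunction (x = 2 OR y = 2):
  • If x = 2: with x = 2, writing y = 4y', every remaining term of the linear equation is divisible by 8, so the left side is ≡ 0 (mod 8); but the right side 10 ≡ 2 (mod 8). No integers can satisfy it.
  • If y = 2: this contradicts the divisibility constraint — 2 is not a multiple of 4.
Both branches are infeasible, so the system has no integer solution.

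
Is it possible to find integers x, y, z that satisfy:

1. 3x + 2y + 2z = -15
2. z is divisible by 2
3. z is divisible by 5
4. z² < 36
Yes

Take x = 1, y = -9, z = 0. Substituting into each constraint:
  (1) 3(1) + 2(-9) + 2(0) = -15 ✓
  (2) 0 = 2 × 0, remainder 0 ✓
  (3) 0 = 5 × 0, remainder 0 ✓
  (4) z² = (0)² = 0, and 0 < 36 ✓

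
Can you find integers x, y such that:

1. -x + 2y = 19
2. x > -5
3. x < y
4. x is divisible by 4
No

A contradictory subset is {-x + 2y = 19, x is divisible by 4}. No integer assignment can satisfy these jointly:

  - -x + 2y = 19: is a linear equation tying the variables together
  - x is divisible by 4: restricts x to multiples of 4

Modular obstruction: writing x = 4x', every remaining term of the linear equation is divisible by 2, so the left side is ≡ 0 (mod 2); but the right side 19 ≡ 1 (mod 2). No integers can satisfy it.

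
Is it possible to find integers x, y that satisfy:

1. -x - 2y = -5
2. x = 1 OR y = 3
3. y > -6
Yes

Take x = -1, y = 3. Substituting into each constraint:
  (1) 1 - 2(3) = -5 ✓
  (2) y = 3, target 3 ✓ (second branch holds)
  (3) 3 > -6 ✓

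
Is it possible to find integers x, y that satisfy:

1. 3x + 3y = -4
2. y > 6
No

Even the single constraint (3x + 3y = -4) is infeasible over the integers.

  - 3x + 3y = -4: every term on the left is divisible by 3, so the LHS ≡ 0 (mod 3), but the RHS -4 is not — no integer solution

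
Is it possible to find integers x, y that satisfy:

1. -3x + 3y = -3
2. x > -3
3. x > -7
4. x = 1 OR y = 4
Yes

Take x = 1, y = 0. Substituting into each constraint:
  (1) -3(1) + 3(0) = -3 ✓
  (2) 1 > -3 ✓
  (3) 1 > -7 ✓
  (4) x = 1, target 1 ✓ (first branch holds)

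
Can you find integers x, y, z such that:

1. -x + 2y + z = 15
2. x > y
Yes

Take x = 0, y = -1, z = 17. Substituting into each constraint:
  (1) 0 + 2(-1) + 17 = 15 ✓
  (2) 0 > -1 ✓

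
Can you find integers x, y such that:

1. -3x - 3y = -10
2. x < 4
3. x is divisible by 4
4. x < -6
No

Even the single constraint (-3x - 3y = -10) is infeasible over the integers.

  - -3x - 3y = -10: every term on the left is divisible by 3, so the LHS ≡ 0 (mod 3), but the RHS -10 is not — no integer solution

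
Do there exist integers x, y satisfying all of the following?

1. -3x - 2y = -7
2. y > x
Yes

Take x = 1, y = 2. Substituting into each constraint:
  (1) -3(1) - 2(2) = -7 ✓
  (2) 2 > 1 ✓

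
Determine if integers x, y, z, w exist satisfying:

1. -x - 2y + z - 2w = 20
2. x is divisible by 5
Yes

Take x = 0, y = 0, z = 20, w = 0. Substituting into each constraint:
  (1) 0 - 2(0) + 20 - 2(0) = 20 ✓
  (2) 0 = 5 × 0, remainder 0 ✓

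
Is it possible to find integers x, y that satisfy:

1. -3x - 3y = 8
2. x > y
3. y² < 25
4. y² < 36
No

Even the single constraint (-3x - 3y = 8) is infeasible over the integers.

  - -3x - 3y = 8: every term on the left is divisible by 3, so the LHS ≡ 0 (mod 3), but the RHS 8 is not — no integer solution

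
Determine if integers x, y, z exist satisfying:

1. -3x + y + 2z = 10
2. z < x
Yes

Take x = 0, y = 12, z = -1. Substituting into each constraint:
  (1) -3(0) + 12 + 2(-1) = 10 ✓
  (2) -1 < 0 ✓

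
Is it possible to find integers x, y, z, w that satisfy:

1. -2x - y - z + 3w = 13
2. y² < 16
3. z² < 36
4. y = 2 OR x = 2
Yes

Take x = 2, y = 0, z = -5, w = 4. Substituting into each constraint:
  (1) -2(2) + 0 + 5 + 3(4) = 13 ✓
  (2) y² = (0)² = 0, and 0 < 16 ✓
  (3) z² = (-5)² = 25, and 25 < 36 ✓
  (4) x = 2, target 2 ✓ (second branch holds)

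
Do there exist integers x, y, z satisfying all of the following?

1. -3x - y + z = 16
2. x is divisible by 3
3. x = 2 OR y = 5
Yes

Take x = 3, y = 5, z = 30. Substituting into each constraint:
  (1) -3(3) + (-5) + 30 = 16 ✓
  (2) 3 = 3 × 1, remainder 0 ✓
  (3) y = 5, target 5 ✓ (second branch holds)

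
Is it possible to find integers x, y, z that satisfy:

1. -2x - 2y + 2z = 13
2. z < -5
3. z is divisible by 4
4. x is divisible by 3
No

Even the single constraint (-2x - 2y + 2z = 13) is infeasible over the integers.

  - -2x - 2y + 2z = 13: every term on the left is divisible by 2, so the LHS ≡ 0 (mod 2), but the RHS 13 is not — no integer solution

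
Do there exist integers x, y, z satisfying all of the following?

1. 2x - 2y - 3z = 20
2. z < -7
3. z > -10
Yes

Take x = 0, y = 2, z = -8. Substituting into each constraint:
  (1) 2(0) - 2(2) - 3(-8) = 20 ✓
  (2) -8 < -7 ✓
  (3) -8 > -10 ✓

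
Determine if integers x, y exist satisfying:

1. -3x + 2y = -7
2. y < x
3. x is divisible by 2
No

A contradictory subset is {-3x + 2y = -7, x is divisible by 2}. No integer assignment can satisfy these jointly:

  - -3x + 2y = -7: is a linear equation tying the variables together
  - x is divisible by 2: restricts x to multiples of 2

Modular obstruction: writing x = 2x', every remaining term of the linear equation is divisible by 2, so the left side is ≡ 0 (mod 2); but the right side -7 ≡ 1 (mod 2). No integers can satisfy it.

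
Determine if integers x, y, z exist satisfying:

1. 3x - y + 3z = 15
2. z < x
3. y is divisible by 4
Yes

Take x = 1, y = -12, z = 0. Substituting into each constraint:
  (1) 3(1) + 12 + 3(0) = 15 ✓
  (2) 0 < 1 ✓
  (3) -12 = 4 × -3, remainder 0 ✓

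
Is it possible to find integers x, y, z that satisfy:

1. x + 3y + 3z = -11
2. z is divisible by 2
Yes

Take x = -11, y = 0, z = 0. Substituting into each constraint:
  (1) (-11) + 3(0) + 3(0) = -11 ✓
  (2) 0 = 2 × 0, remainder 0 ✓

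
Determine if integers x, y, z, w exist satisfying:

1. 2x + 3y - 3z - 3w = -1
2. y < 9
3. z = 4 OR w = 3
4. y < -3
Yes

Take x = 1, y = -4, z = -6, w = 3. Substituting into each constraint:
  (1) 2(1) + 3(-4) - 3(-6) - 3(3) = -1 ✓
  (2) -4 < 9 ✓
  (3) w = 3, target 3 ✓ (second branch holds)
  (4) -4 < -3 ✓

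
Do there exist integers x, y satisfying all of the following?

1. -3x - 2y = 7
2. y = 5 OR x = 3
Yes

Take x = 3, y = -8. Substituting into each constraint:
  (1) -3(3) - 2(-8) = 7 ✓
  (2) x = 3, target 3 ✓ (second branch holds)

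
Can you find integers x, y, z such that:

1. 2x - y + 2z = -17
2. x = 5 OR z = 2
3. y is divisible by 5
Yes

Take x = 5, y = 5, z = -11. Substituting into each constraint:
  (1) 2(5) + (-5) + 2(-11) = -17 ✓
  (2) x = 5, target 5 ✓ (first branch holds)
  (3) 5 = 5 × 1, remainder 0 ✓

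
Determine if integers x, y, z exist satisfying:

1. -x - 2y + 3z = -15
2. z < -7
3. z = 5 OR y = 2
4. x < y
Yes

Take x = -13, y = 2, z = -8. Substituting into each constraint:
  (1) 13 - 2(2) + 3(-8) = -15 ✓
  (2) -8 < -7 ✓
  (3) y = 2, target 2 ✓ (second branch holds)
  (4) -13 < 2 ✓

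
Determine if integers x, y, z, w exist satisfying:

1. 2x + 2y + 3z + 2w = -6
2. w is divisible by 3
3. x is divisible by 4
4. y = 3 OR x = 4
Yes

Take x = 4, y = -7, z = 0, w = 0. Substituting into each constraint:
  (1) 2(4) + 2(-7) + 3(0) + 2(0) = -6 ✓
  (2) 0 = 3 × 0, remainder 0 ✓
  (3) 4 = 4 × 1, remainder 0 ✓
  (4) x = 4, target 4 ✓ (second branch holds)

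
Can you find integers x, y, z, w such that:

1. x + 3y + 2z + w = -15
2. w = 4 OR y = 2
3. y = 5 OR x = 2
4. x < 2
Yes

Take x = -34, y = 5, z = 0, w = 4. Substituting into each constraint:
  (1) (-34) + 3(5) + 2(0) + 4 = -15 ✓
  (2) w = 4, target 4 ✓ (first branch holds)
  (3) y = 5, target 5 ✓ (first branch holds)
  (4) -34 < 2 ✓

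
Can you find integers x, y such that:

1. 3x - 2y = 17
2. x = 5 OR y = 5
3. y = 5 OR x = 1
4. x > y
Yes

Take x = 9, y = 5. Substituting into each constraint:
  (1) 3(9) - 2(5) = 17 ✓
  (2) y = 5, target 5 ✓ (second branch holds)
  (3) y = 5, target 5 ✓ (first branch holds)
  (4) 9 > 5 ✓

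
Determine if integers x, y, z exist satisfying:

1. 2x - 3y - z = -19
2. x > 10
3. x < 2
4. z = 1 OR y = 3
No

A contradictory subset is {x > 10, x < 2}. No integer assignment can satisfy these jointly:

  - x > 10: bounds one variable relative to a constant
  - x < 2: bounds one variable relative to a constant

Direct contradiction: the bounds on x require x ≥ 11 and x ≤ 1 simultaneously, which is empty.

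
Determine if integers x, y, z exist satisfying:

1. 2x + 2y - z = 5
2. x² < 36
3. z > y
Yes

Take x = 3, y = 0, z = 1. Substituting into each constraint:
  (1) 2(3) + 2(0) + (-1) = 5 ✓
  (2) x² = (3)² = 9, and 9 < 36 ✓
  (3) 1 > 0 ✓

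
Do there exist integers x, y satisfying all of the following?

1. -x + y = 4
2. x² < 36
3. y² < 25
Yes

Take x = 0, y = 4. Substituting into each constraint:
  (1) 0 + 4 = 4 ✓
  (2) x² = (0)² = 0, and 0 < 36 ✓
  (3) y² = (4)² = 16, and 16 < 25 ✓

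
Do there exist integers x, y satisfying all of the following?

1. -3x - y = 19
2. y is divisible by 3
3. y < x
No

A contradictory subset is {-3x - y = 19, y is divisible by 3}. No integer assignment can satisfy these jointly:

  - -3x - y = 19: is a linear equation tying the variables together
  - y is divisible by 3: restricts y to multiples of 3

Modular obstruction: writing y = 3y', every remaining term of the linear equation is divisible by 3, so the left side is ≡ 0 (mod 3); but the right side 19 ≡ 1 (mod 3). No integers can satisfy it.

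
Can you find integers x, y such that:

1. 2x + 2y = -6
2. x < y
Yes

Take x = -2, y = -1. Substituting into each constraint:
  (1) 2(-2) + 2(-1) = -6 ✓
  (2) -2 < -1 ✓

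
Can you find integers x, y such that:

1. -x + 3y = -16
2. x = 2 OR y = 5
Yes

Take x = 31, y = 5. Substituting into each constraint:
  (1) (-31) + 3(5) = -16 ✓
  (2) y = 5, target 5 ✓ (second branch holds)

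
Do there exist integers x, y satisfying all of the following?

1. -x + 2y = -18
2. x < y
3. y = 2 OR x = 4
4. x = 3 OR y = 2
No

A contradictory subset is {-x + 2y = -18, x < y, y = 2 OR x = 4}. No integer assignment can satisfy these jointly:

  - -x + 2y = -18: is a linear equation tying the variables together
  - x < y: bounds one variable relative to another variable
  - y = 2 OR x = 4: forces a choice: either y = 2 or x = 4

Split on the disjunction (y = 2 OR x = 4):
  • If y = 2: the equation forces x = 22, giving (y, x) = (2, 22), which violates y > x.
  • If x = 4: the equation forces y = -7, giving (x, y) = (4, -7), which violates y > x.
Both branches are infeasible, so the system has no integer solution.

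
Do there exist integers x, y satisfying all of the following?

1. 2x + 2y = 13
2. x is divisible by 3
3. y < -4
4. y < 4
No

Even the single constraint (2x + 2y = 13) is infeasible over the integers.

  - 2x + 2y = 13: every term on the left is divisible by 2, so the LHS ≡ 0 (mod 2), but the RHS 13 is not — no integer solution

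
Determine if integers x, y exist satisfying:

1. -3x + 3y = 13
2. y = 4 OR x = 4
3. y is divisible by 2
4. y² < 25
No

Even the single constraint (-3x + 3y = 13) is infeasible over the integers.

  - -3x + 3y = 13: every term on the left is divisible by 3, so the LHS ≡ 0 (mod 3), but the RHS 13 is not — no integer solution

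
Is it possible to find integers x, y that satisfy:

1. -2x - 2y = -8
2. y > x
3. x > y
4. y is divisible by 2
No

A contradictory subset is {y > x, x > y}. No integer assignment can satisfy these jointly:

  - y > x: bounds one variable relative to another variable
  - x > y: bounds one variable relative to another variable

Direct contradiction: y > x and x > y cannot both hold.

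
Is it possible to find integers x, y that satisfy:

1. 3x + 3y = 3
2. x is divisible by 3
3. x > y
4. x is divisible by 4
Yes

Take x = 12, y = -11. Substituting into each constraint:
  (1) 3(12) + 3(-11) = 3 ✓
  (2) 12 = 3 × 4, remainder 0 ✓
  (3) 12 > -11 ✓
  (4) 12 = 4 × 3, remainder 0 ✓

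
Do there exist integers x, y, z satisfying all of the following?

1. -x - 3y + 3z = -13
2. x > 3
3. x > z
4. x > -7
Yes

Take x = 4, y = 3, z = 0. Substituting into each constraint:
  (1) (-4) - 3(3) + 3(0) = -13 ✓
  (2) 4 > 3 ✓
  (3) 4 > 0 ✓
  (4) 4 > -7 ✓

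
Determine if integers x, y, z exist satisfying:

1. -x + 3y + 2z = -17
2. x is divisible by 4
Yes

Take x = 0, y = -7, z = 2. Substituting into each constraint:
  (1) 0 + 3(-7) + 2(2) = -17 ✓
  (2) 0 = 4 × 0, remainder 0 ✓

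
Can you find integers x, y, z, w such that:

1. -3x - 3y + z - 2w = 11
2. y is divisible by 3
Yes

Take x = -3, y = 0, z = 2, w = 0. Substituting into each constraint:
  (1) -3(-3) - 3(0) + 2 - 2(0) = 11 ✓
  (2) 0 = 3 × 0, remainder 0 ✓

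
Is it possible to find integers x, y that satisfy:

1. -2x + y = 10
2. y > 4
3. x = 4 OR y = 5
Yes

Take x = 4, y = 18. Substituting into each constraint:
  (1) -2(4) + 18 = 10 ✓
  (2) 18 > 4 ✓
  (3) x = 4, target 4 ✓ (first branch holds)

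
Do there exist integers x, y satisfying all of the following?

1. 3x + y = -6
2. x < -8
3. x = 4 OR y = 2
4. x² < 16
No

A contradictory subset is {3x + y = -6, x < -8, x = 4 OR y = 2}. No integer assignment can satisfy these jointly:

  - 3x + y = -6: is a linear equation tying the variables together
  - x < -8: bounds one variable relative to a constant
  - x = 4 OR y = 2: forces a choice: either x = 4 or y = 2

Split on the disjunction (x = 4 OR y = 2):
  • If x = 4: this contradicts the bound x ≤ -9.
  • If y = 2: with y = 2, every remaining term of the linear equation is divisible by 3, so the left side is ≡ 0 (mod 3); but the right side -8 ≡ 1 (mod 3). No integers can satisfy it.
Both branches are infeasible, so the system has no integer solution.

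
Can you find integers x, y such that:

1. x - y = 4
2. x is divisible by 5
Yes

Take x = 0, y = -4. Substituting into each constraint:
  (1) 0 + 4 = 4 ✓
  (2) 0 = 5 × 0, remainder 0 ✓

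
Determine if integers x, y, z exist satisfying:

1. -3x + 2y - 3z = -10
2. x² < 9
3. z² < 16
Yes

Take x = 0, y = -5, z = 0. Substituting into each constraint:
  (1) -3(0) + 2(-5) - 3(0) = -10 ✓
  (2) x² = (0)² = 0, and 0 < 9 ✓
  (3) z² = (0)² = 0, and 0 < 16 ✓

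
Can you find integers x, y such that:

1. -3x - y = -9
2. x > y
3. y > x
No

A contradictory subset is {x > y, y > x}. No integer assignment can satisfy these jointly:

  - x > y: bounds one variable relative to another variable
  - y > x: bounds one variable relative to another variable

Direct contradiction: x > y and y > x cannot both hold.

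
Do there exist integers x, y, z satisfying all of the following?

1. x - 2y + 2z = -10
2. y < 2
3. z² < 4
Yes

Take x = -8, y = 1, z = 0. Substituting into each constraint:
  (1) (-8) - 2(1) + 2(0) = -10 ✓
  (2) 1 < 2 ✓
  (3) z² = (0)² = 0, and 0 < 4 ✓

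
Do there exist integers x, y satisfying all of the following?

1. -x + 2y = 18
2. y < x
Yes

Take x = 20, y = 19. Substituting into each constraint:
  (1) (-20) + 2(19) = 18 ✓
  (2) 19 < 20 ✓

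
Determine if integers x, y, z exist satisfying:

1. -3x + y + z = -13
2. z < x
Yes

Take x = 0, y = -12, z = -1. Substituting into each constraint:
  (1) -3(0) + (-12) + (-1) = -13 ✓
  (2) -1 < 0 ✓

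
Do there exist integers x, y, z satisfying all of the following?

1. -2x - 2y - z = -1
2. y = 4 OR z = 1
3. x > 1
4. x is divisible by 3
Yes

Take x = 3, y = 4, z = -13. Substituting into each constraint:
  (1) -2(3) - 2(4) + 13 = -1 ✓
  (2) y = 4, target 4 ✓ (first branch holds)
  (3) 3 > 1 ✓
  (4) 3 = 3 × 1, remainder 0 ✓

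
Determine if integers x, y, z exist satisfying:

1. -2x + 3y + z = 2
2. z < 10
Yes

Take x = 0, y = 0, z = 2. Substituting into each constraint:
  (1) -2(0) + 3(0) + 2 = 2 ✓
  (2) 2 < 10 ✓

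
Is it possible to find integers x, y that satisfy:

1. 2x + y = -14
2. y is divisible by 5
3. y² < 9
Yes

Take x = -7, y = 0. Substituting into each constraint:
  (1) 2(-7) + 0 = -14 ✓
  (2) 0 = 5 × 0, remainder 0 ✓
  (3) y² = (0)² = 0, and 0 < 9 ✓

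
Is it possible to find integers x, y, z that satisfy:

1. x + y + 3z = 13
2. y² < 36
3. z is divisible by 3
Yes

Take x = 13, y = 0, z = 0. Substituting into each constraint:
  (1) 13 + 0 + 3(0) = 13 ✓
  (2) y² = (0)² = 0, and 0 < 36 ✓
  (3) 0 = 3 × 0, remainder 0 ✓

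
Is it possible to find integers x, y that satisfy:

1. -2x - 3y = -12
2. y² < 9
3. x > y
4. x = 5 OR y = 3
No

A contradictory subset is {-2x - 3y = -12, x > y, x = 5 OR y = 3}. No integer assignment can satisfy these jointly:

  - -2x - 3y = -12: is a linear equation tying the variables together
  - x > y: bounds one variable relative to another variable
  - x = 5 OR y = 3: forces a choice: either x = 5 or y = 3

Split on the disjunction (x = 5 OR y = 3):
  • If x = 5: with x = 5, every remaining term of the linear equation is divisible by 3, so the left side is ≡ 0 (mod 3); but the right side -2 ≡ 1 (mod 3). No integers can satisfy it.
  • If y = 3: with y = 3, every remaining term of the linear equation is divisible by 2, so the left side is ≡ 0 (mod 2); but the right side -3 ≡ 1 (mod 2). No integers can satisfy it.
Both branches are infeasible, so the system has no integer solution.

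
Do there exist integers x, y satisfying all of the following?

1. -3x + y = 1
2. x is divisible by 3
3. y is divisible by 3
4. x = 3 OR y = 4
No

A contradictory subset is {-3x + y = 1, y is divisible by 3}. No integer assignment can satisfy these jointly:

  - -3x + y = 1: is a linear equation tying the variables together
  - y is divisible by 3: restricts y to multiples of 3

Modular obstruction: writing y = 3y', every remaining term of the linear equation is divisible by 3, so the left side is ≡ 0 (mod 3); but the right side 1 ≡ 1 (mod 3). No integers can satisfy it.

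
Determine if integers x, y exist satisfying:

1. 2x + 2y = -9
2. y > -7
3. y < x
No

Even the single constraint (2x + 2y = -9) is infeasible over the integers.

  - 2x + 2y = -9: every term on the left is divisible by 2, so the LHS ≡ 0 (mod 2), but the RHS -9 is not — no integer solution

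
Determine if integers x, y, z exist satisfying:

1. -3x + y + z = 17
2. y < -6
Yes

Take x = -8, y = -7, z = 0. Substituting into each constraint:
  (1) -3(-8) + (-7) + 0 = 17 ✓
  (2) -7 < -6 ✓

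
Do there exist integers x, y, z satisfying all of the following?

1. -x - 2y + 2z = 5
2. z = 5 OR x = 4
Yes

Take x = 5, y = 0, z = 5. Substituting into each constraint:
  (1) (-5) - 2(0) + 2(5) = 5 ✓
  (2) z = 5, target 5 ✓ (first branch holds)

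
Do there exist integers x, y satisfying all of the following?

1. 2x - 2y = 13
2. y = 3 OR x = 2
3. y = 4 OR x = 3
No

Even the single constraint (2x - 2y = 13) is infeasible over the integers.

  - 2x - 2y = 13: every term on the left is divisible by 2, so the LHS ≡ 0 (mod 2), but the RHS 13 is not — no integer solution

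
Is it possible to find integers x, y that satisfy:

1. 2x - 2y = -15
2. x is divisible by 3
No

Even the single constraint (2x - 2y = -15) is infeasible over the integers.

  - 2x - 2y = -15: every term on the left is divisible by 2, so the LHS ≡ 0 (mod 2), but the RHS -15 is not — no integer solution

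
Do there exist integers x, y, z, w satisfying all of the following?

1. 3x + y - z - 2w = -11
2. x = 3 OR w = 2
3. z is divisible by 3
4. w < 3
Yes

Take x = -2, y = -1, z = 0, w = 2. Substituting into each constraint:
  (1) 3(-2) + (-1) + 0 - 2(2) = -11 ✓
  (2) w = 2, target 2 ✓ (second branch holds)
  (3) 0 = 3 × 0, remainder 0 ✓
  (4) 2 < 3 ✓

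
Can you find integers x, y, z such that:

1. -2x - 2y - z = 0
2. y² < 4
Yes

Take x = 0, y = 0, z = 0. Substituting into each constraint:
  (1) -2(0) - 2(0) + 0 = 0 ✓
  (2) y² = (0)² = 0, and 0 < 4 ✓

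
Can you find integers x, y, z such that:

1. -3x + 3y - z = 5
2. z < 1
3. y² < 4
Yes

Take x = -1, y = 0, z = -2. Substituting into each constraint:
  (1) -3(-1) + 3(0) + 2 = 5 ✓
  (2) -2 < 1 ✓
  (3) y² = (0)² = 0, and 0 < 4 ✓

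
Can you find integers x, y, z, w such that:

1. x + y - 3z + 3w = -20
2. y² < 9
Yes

Take x = -20, y = 0, z = 0, w = 0. Substituting into each constraint:
  (1) (-20) + 0 - 3(0) + 3(0) = -20 ✓
  (2) y² = (0)² = 0, and 0 < 9 ✓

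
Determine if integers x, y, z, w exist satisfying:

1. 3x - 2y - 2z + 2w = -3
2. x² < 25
Yes

Take x = 1, y = 0, z = 0, w = -3. Substituting into each constraint:
  (1) 3(1) - 2(0) - 2(0) + 2(-3) = -3 ✓
  (2) x² = (1)² = 1, and 1 < 25 ✓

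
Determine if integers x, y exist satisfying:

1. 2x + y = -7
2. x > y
Yes

Take x = -2, y = -3. Substituting into each constraint:
  (1) 2(-2) + (-3) = -7 ✓
  (2) -2 > -3 ✓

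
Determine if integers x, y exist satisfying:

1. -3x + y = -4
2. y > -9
Yes

Take x = 0, y = -4. Substituting into each constraint:
  (1) -3(0) + (-4) = -4 ✓
  (2) -4 > -9 ✓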